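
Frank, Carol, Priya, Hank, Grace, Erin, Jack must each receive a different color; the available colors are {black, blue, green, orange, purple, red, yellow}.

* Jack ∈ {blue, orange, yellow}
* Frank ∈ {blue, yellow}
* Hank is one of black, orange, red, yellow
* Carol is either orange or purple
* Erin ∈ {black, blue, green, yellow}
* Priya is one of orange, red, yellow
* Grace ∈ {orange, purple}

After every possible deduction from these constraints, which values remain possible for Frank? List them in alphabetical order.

Among the 7 variables, green fits only Erin (and all 7 values in {black, blue, green, orange, purple, red, yellow} must be used), so Erin = green.
The 6 still-open variables together cover exactly {black, blue, orange, purple, red, yellow} — 6 values for 6 variables — and black appears only in Hank's list, so Hank = black.
The 5 still-open variables draw from only 5 values {blue, orange, purple, red, yellow}, so each is used; only Priya can be red, hence Priya = red.
Carol and Grace between them cover only {orange, purple} — a naked pair. Remove those values from Jack.
No further eliminations apply; Frank can still be any of blue, yellow.

blue, yellow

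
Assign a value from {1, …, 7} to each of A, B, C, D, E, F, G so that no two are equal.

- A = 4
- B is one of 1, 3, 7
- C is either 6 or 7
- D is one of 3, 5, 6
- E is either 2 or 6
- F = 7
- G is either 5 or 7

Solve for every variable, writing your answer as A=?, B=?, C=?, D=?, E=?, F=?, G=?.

A has just one choice, so A = 4.
That leaves F = 7. Strike 7 from B, C, G.
G's domain is down to {5}, so G = 5. Strike 5 from D.
C must be 6 (only option left). Eliminate 6 elsewhere: D, E.
D must be 3 (only option left). Remove 3 from B.
E must be 2 (only option left).
That leaves B = 1.

A=4, B=1, C=6, D=3, E=2, F=7, G=5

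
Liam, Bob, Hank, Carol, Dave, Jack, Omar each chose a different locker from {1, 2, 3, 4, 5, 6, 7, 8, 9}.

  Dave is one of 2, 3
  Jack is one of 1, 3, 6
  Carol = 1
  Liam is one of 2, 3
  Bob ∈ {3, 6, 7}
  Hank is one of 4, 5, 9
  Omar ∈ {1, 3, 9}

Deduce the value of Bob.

Carol has just one choice, so Carol = 1. Strike 1 from Jack, Omar.
Liam and Dave between them cover only {2, 3} — a naked pair. Remove those values from Bob, Jack, Omar.
Jack has just one choice, so Jack = 6. So Bob can't be 6.
So Bob = 7.

7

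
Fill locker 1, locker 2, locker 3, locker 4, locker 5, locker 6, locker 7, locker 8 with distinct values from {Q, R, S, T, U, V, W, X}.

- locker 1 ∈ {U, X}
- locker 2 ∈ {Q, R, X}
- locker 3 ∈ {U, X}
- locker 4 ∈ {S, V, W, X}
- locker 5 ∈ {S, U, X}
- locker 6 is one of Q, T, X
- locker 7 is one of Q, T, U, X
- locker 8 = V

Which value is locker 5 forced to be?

S

locker 8 has just one choice, so locker 8 = V. Remove V from locker 4.
Among the 7 still-open variables, R fits only locker 2 (and all 7 values in {Q, R, S, T, U, W, X} must be used), so locker 2 = R.
The 6 still-open variables draw from only 6 values {Q, S, T, U, W, X}, so each is used; only locker 4 can be W, hence locker 4 = W.
The 5 still-open variables together cover exactly {Q, S, T, U, X} — 5 values for 5 variables — and S appears only in locker 5's list, so locker 5 = S.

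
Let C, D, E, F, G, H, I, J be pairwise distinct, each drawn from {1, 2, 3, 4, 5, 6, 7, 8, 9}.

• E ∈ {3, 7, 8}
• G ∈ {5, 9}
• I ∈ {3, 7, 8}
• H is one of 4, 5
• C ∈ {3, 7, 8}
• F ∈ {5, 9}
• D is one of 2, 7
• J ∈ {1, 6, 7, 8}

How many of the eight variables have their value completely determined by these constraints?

2

F and G between them cover only {5, 9} — a naked pair. Remove those values from H.
H has just one choice, so H = 4.
The 3 variables C, E, I are confined to {3, 7, 8}, which locks those values in; drop them from D, J.
D has just one choice, so D = 2.
Determined: D=2, H=4. The other variables each still have more than one consistent value. That makes 2.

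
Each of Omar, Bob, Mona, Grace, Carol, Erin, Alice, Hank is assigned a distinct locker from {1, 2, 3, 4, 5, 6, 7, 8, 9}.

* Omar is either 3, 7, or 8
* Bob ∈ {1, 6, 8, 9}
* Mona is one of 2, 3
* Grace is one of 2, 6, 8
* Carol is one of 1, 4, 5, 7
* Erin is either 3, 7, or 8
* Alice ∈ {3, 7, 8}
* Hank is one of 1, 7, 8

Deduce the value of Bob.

Omar, Erin, Alice share exactly the 3 values {3, 7, 8}; by pigeonhole those values go to them, so strike 3, 7, 8 from Bob, Mona, Grace, Carol, Hank.
Mona has just one choice, so Mona = 2. So Grace can't be 2.
Grace's domain is down to {6}, so Grace = 6. Strike 6 from Bob.
Hank must be 1 (only option left). Remove 1 from Bob, Carol.
So Bob = 9.

9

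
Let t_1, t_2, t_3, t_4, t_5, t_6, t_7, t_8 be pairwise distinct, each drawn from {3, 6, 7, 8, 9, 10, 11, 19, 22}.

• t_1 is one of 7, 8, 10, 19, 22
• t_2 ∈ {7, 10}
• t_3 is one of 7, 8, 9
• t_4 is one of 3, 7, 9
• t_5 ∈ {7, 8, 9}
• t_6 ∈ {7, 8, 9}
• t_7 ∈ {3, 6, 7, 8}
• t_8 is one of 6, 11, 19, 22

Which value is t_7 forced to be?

6

t_3, t_5, t_6 between them cover only {7, 8, 9} — a naked triple. Remove those values from t_1, t_2, t_4, t_7.
t_2's domain is down to {10}, so t_2 = 10. Remove 10 from t_1.
t_4's domain is down to {3}, so t_4 = 3. So t_7 can't be 3.
So t_7 = 6.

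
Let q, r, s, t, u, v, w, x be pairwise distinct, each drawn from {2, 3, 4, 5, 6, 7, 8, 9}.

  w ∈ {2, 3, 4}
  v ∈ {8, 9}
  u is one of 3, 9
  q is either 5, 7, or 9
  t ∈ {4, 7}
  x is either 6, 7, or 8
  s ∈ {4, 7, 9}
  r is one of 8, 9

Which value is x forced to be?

6

The 8 variables draw from only 8 values {2, 3, 4, 5, 6, 7, 8, 9}, so each is used; only w can be 2, hence w = 2.
The 7 still-open variables together cover exactly {3, 4, 5, 6, 7, 8, 9} — 7 values for 7 variables — and 3 appears only in u's list, so u = 3.
The 6 still-open variables together cover exactly {4, 5, 6, 7, 8, 9} — 6 values for 6 variables — and 5 appears only in q's list, so q = 5.
Among the 5 still-open variables, 6 fits only x (and all 5 values in {4, 6, 7, 8, 9} must be used), so x = 6.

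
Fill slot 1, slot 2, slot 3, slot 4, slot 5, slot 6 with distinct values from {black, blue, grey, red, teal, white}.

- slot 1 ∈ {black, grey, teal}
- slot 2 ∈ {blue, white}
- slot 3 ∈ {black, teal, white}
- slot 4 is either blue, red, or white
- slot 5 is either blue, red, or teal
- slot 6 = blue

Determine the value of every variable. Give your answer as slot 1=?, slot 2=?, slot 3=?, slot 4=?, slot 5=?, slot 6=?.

slot 1=grey, slot 2=white, slot 3=black, slot 4=red, slot 5=teal, slot 6=blue

slot 6's domain is down to {blue}, so slot 6 = blue. Remove blue from slot 2, slot 4, slot 5.
slot 2's domain is down to {white}, so slot 2 = white. Eliminate white elsewhere: slot 3, slot 4.
slot 4's domain is down to {red}, so slot 4 = red. Remove red from slot 5.
slot 5 must be teal (only option left). Remove teal from slot 1, slot 3.
slot 3's domain is down to {black}, so slot 3 = black. Remove black from slot 1.
slot 1 must be grey (only option left).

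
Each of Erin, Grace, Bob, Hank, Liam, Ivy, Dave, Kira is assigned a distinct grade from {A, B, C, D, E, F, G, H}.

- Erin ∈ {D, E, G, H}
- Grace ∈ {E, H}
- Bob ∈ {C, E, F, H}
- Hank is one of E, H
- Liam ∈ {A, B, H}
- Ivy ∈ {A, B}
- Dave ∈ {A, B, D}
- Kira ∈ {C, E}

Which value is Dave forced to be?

D

The 8 variables draw from only 8 values {A, B, C, D, E, F, G, H}, so each is used; only Bob can be F, hence Bob = F.
The 7 still-open variables together cover exactly {A, B, C, D, E, G, H} — 7 values for 7 variables — and C appears only in Kira's list, so Kira = C.
The 6 still-open variables together cover exactly {A, B, D, E, G, H} — 6 values for 6 variables — and G appears only in Erin's list, so Erin = G.
The 5 still-open variables together cover exactly {A, B, D, E, H} — 5 values for 5 variables — and D appears only in Dave's list, so Dave = D.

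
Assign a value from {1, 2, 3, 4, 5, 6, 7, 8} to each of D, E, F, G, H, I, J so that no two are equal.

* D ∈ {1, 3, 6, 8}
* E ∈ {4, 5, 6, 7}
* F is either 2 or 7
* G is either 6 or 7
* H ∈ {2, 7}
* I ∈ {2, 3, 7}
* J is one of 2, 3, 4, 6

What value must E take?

The 2 variables F and H are confined to {2, 7}, which locks those values in; drop them from E, G, I, J.
G has just one choice, so G = 6. So D, E, J can't be 6.
That leaves I = 3. Remove 3 from D, J.
J must be 4 (only option left). Strike 4 from E.
So E = 5.

5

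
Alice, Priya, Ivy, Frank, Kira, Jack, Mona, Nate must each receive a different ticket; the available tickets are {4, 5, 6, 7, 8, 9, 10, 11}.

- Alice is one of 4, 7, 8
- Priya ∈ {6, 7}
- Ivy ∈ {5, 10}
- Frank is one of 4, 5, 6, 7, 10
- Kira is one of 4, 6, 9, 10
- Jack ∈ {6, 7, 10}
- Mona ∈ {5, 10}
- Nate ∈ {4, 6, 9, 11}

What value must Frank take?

4

The 8 variables together cover exactly {4, 5, 6, 7, 8, 9, 10, 11} — 8 values for 8 variables — and 8 appears only in Alice's list, so Alice = 8.
Among the 7 still-open variables, 11 fits only Nate (and all 7 values in {4, 5, 6, 7, 9, 10, 11} must be used), so Nate = 11.
The 6 still-open variables together cover exactly {4, 5, 6, 7, 9, 10} — 6 values for 6 variables — and 9 appears only in Kira's list, so Kira = 9.
The 5 still-open variables draw from only 5 values {4, 5, 6, 7, 10}, so each is used; only Frank can be 4, hence Frank = 4.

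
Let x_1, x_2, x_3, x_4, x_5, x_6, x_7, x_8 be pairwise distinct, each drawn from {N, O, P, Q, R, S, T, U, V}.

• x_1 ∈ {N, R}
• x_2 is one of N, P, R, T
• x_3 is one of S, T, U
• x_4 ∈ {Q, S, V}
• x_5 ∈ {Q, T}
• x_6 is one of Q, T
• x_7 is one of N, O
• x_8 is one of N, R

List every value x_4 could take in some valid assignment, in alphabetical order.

x_1 and x_8 between them cover only {N, R} — a naked pair. Remove those values from x_2, x_7.
That leaves x_7 = O.
The 2 variables x_5 and x_6 are confined to {Q, T}, which locks those values in; drop them from x_2, x_3, x_4.
x_2 has just one choice, so x_2 = P.
No further eliminations apply; x_4 can still be any of S, V.

S, V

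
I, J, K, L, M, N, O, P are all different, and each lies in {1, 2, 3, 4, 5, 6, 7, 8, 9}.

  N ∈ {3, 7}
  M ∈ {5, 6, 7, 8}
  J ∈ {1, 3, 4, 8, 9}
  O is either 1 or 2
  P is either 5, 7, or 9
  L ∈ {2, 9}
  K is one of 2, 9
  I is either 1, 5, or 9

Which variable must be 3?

K and L share exactly the 2 values {2, 9}; by pigeonhole those values go to them, so strike 2, 9 from I, J, O, P.
O must be 1 (only option left). Eliminate 1 elsewhere: I, J.
That leaves I = 5. Strike 5 from M, P.
That leaves P = 7. Remove 7 from M, N.
So 3 goes to N.

N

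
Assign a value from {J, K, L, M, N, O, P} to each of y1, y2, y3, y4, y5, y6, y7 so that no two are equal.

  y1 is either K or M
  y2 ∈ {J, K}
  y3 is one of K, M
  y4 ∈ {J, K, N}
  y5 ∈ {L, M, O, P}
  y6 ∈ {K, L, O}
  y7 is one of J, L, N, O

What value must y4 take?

N

Among the 7 variables, P fits only y5 (and all 7 values in {J, K, L, M, N, O, P} must be used), so y5 = P.
y1 and y3 between them cover only {K, M} — a naked pair. Remove those values from y2, y4, y6.
y2 has just one choice, so y2 = J. Strike J from y4, y7.
So y4 = N.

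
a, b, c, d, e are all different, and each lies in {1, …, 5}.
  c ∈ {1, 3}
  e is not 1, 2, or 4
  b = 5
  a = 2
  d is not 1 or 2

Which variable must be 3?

a must be 2 (only option left).
b must be 5 (only option left). Remove 5 from d, e.
So 3 goes to e.

e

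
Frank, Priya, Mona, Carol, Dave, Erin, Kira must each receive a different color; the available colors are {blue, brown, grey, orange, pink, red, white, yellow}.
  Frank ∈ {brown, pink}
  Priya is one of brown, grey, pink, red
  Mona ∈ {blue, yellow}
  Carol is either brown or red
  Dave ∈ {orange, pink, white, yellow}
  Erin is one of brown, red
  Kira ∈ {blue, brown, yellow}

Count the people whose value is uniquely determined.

2

Carol and Erin share exactly the 2 values {brown, red}; by pigeonhole those values go to them, so strike brown, red from Frank, Priya, Kira.
Frank has just one choice, so Frank = pink. Strike pink from Priya, Dave.
Priya's domain is down to {grey}, so Priya = grey.
The 2 variables Mona and Kira are confined to {blue, yellow}, which locks those values in; drop them from Dave.
Determined: Frank=pink, Priya=grey. The other people each still have more than one consistent value. That makes 2.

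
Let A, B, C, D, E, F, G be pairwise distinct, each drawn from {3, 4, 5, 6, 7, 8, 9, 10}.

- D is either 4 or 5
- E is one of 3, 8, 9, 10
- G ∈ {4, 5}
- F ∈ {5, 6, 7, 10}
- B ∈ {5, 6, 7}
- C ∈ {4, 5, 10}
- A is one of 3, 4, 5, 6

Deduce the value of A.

3

The 2 variables D and G are confined to {4, 5}, which locks those values in; drop them from A, B, C, F.
C's domain is down to {10}, so C = 10. Remove 10 from E, F.
B and F between them cover only {6, 7} — a naked pair. Remove those values from A.
So A = 3.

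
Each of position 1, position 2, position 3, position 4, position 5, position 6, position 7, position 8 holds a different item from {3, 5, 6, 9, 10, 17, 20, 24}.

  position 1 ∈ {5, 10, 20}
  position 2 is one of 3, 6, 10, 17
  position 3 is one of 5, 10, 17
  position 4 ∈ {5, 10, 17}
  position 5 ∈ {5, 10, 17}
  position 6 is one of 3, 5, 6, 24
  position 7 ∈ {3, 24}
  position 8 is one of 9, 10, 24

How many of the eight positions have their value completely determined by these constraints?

2

The 8 variables draw from only 8 values {3, 5, 6, 9, 10, 17, 20, 24}, so each is used; only position 8 can be 9, hence position 8 = 9.
The 7 still-open variables draw from only 7 values {3, 5, 6, 10, 17, 20, 24}, so each is used; only position 1 can be 20, hence position 1 = 20.
position 3, position 4, position 5 between them cover only {5, 10, 17} — a naked triple. Remove those values from position 2, position 6.
Determined: position 1=20, position 8=9. The other positions each still have more than one consistent value. That makes 2.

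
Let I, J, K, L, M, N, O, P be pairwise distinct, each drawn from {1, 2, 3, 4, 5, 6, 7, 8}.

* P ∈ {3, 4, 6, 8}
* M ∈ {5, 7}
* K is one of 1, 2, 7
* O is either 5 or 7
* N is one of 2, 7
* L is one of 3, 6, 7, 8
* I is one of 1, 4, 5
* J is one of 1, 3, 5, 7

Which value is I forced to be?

4

The 2 variables M and O are confined to {5, 7}, which locks those values in; drop them from I, J, K, L, N.
N's domain is down to {2}, so N = 2. Strike 2 from K.
That leaves K = 1. Eliminate 1 elsewhere: I, J.
So I = 4.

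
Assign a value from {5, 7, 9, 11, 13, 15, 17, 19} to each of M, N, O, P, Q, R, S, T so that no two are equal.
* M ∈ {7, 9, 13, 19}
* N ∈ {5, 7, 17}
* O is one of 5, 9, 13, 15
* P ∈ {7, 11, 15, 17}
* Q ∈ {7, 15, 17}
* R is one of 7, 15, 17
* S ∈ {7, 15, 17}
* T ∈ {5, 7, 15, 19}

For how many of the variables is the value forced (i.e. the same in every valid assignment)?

The 8 variables draw from only 8 values {5, 7, 9, 11, 13, 15, 17, 19}, so each is used; only P can be 11, hence P = 11.
The 3 variables Q, R, S are confined to {7, 15, 17}, which locks those values in; drop them from M, N, O, T.
N must be 5 (only option left). Remove 5 from O, T.
That leaves T = 19. Eliminate 19 elsewhere: M.
Determined: N=5, P=11, T=19. The other variables each still have more than one consistent value. That makes 3.

3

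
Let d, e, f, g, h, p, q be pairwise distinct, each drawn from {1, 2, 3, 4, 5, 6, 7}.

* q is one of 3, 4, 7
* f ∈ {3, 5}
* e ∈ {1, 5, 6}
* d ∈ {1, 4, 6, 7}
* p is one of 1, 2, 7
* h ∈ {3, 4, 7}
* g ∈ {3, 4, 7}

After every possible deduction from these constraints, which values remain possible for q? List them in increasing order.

The 7 variables together cover exactly {1, 2, 3, 4, 5, 6, 7} — 7 values for 7 variables — and 2 appears only in p's list, so p = 2.
g, h, q between them cover only {3, 4, 7} — a naked triple. Remove those values from d, f.
f has just one choice, so f = 5. Remove 5 from e.
No further eliminations apply; q can still be any of 3, 4, 7.

3, 4, 7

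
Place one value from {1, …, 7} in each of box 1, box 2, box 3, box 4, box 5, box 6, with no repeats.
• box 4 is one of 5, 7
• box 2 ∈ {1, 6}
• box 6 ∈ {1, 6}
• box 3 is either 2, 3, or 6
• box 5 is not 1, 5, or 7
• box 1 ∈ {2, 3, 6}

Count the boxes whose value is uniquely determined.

1

box 2 and box 6 between them cover only {1, 6} — a naked pair. Remove those values from box 1, box 3, box 5.
box 1 and box 3 share exactly the 2 values {2, 3}; by pigeonhole those values go to them, so strike 2, 3 from box 5.
That leaves box 5 = 4.
Determined: box 5=4. The other boxes each still have more than one consistent value. That makes 1.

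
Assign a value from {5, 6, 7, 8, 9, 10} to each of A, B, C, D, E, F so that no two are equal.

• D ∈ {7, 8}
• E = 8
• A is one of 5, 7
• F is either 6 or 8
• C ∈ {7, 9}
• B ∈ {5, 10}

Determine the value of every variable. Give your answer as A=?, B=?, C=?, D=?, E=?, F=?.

A=5, B=10, C=9, D=7, E=8, F=6

E's domain is down to {8}, so E = 8. Remove 8 from D, F.
F has just one choice, so F = 6.
D has just one choice, so D = 7. So A, C can't be 7.
A's domain is down to {5}, so A = 5. So B can't be 5.
B's domain is down to {10}, so B = 10.
C's domain is down to {9}, so C = 9.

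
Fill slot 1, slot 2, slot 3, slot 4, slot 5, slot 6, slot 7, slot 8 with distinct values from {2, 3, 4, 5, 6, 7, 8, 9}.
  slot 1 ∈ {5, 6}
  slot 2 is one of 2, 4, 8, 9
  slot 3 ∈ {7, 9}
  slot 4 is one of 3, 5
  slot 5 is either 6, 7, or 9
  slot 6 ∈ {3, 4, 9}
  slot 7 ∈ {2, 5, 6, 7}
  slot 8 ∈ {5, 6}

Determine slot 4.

3

The 8 variables together cover exactly {2, 3, 4, 5, 6, 7, 8, 9} — 8 values for 8 variables — and 8 appears only in slot 2's list, so slot 2 = 8.
The 7 still-open variables draw from only 7 values {2, 3, 4, 5, 6, 7, 9}, so each is used; only slot 7 can be 2, hence slot 7 = 2.
Among the 6 still-open variables, 4 fits only slot 6 (and all 6 values in {3, 4, 5, 6, 7, 9} must be used), so slot 6 = 4.
Among the 5 still-open variables, 3 fits only slot 4 (and all 5 values in {3, 5, 6, 7, 9} must be used), so slot 4 = 3.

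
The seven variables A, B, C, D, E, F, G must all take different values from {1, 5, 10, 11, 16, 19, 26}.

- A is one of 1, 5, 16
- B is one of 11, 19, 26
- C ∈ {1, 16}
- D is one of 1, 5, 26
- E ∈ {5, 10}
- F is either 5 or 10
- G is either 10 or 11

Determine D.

The 7 variables draw from only 7 values {1, 5, 10, 11, 16, 19, 26}, so each is used; only B can be 19, hence B = 19.
The 6 still-open variables draw from only 6 values {1, 5, 10, 11, 16, 26}, so each is used; only G can be 11, hence G = 11.
The 5 still-open variables together cover exactly {1, 5, 10, 16, 26} — 5 values for 5 variables — and 26 appears only in D's list, so D = 26.

26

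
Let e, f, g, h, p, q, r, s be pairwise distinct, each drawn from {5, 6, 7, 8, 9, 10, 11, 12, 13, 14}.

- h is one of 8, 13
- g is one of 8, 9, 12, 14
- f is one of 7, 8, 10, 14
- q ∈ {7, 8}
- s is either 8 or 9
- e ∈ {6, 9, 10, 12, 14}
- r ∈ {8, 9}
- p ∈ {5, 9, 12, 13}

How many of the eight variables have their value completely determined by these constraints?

The 2 variables r and s are confined to {8, 9}, which locks those values in; drop them from e, f, g, h, p, q.
h must be 13 (only option left). Eliminate 13 elsewhere: p.
q's domain is down to {7}, so q = 7. So f can't be 7.
Determined: h=13, q=7. The other variables each still have more than one consistent value. That makes 2.

2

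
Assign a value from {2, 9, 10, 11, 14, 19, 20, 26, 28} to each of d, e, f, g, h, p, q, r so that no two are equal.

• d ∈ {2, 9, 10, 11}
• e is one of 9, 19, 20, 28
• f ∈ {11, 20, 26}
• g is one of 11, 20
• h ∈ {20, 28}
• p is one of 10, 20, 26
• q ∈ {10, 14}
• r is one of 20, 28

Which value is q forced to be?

14

h and r share exactly the 2 values {20, 28}; by pigeonhole those values go to them, so strike 20, 28 from e, f, g, p.
g has just one choice, so g = 11. So d, f can't be 11.
f's domain is down to {26}, so f = 26. So p can't be 26.
p's domain is down to {10}, so p = 10. Strike 10 from d, q.
So q = 14.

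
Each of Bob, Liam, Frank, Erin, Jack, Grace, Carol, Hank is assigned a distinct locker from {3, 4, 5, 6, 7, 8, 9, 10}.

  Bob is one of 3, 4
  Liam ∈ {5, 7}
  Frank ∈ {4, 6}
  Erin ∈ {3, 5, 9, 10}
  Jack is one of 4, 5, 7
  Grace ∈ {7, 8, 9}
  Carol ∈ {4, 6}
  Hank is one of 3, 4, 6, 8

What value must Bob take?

The 8 variables draw from only 8 values {3, 4, 5, 6, 7, 8, 9, 10}, so each is used; only Erin can be 10, hence Erin = 10.
The 7 still-open variables together cover exactly {3, 4, 5, 6, 7, 8, 9} — 7 values for 7 variables — and 9 appears only in Grace's list, so Grace = 9.
The 6 still-open variables together cover exactly {3, 4, 5, 6, 7, 8} — 6 values for 6 variables — and 8 appears only in Hank's list, so Hank = 8.
The 5 still-open variables together cover exactly {3, 4, 5, 6, 7} — 5 values for 5 variables — and 3 appears only in Bob's list, so Bob = 3.

3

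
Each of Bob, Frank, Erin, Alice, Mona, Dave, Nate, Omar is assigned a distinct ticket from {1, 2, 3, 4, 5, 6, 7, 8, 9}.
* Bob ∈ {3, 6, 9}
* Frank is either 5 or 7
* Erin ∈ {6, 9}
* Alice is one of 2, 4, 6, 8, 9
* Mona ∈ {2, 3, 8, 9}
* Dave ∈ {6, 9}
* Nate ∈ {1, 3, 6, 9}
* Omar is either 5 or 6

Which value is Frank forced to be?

7

Erin and Dave share exactly the 2 values {6, 9}; by pigeonhole those values go to them, so strike 6, 9 from Bob, Alice, Mona, Nate, Omar.
That leaves Bob = 3. Strike 3 from Mona, Nate.
That leaves Nate = 1.
Omar has just one choice, so Omar = 5. Strike 5 from Frank.
So Frank = 7.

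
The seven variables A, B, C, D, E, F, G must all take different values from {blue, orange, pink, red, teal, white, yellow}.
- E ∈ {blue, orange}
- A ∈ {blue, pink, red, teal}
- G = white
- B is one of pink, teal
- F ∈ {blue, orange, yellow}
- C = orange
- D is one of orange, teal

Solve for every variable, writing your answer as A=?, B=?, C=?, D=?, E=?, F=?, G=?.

C must be orange (only option left). So D, E, F can't be orange.
D has just one choice, so D = teal. So A, B can't be teal.
E has just one choice, so E = blue. Remove blue from A, F.
F's domain is down to {yellow}, so F = yellow.
That leaves G = white.
That leaves B = pink. So A can't be pink.
A has just one choice, so A = red.

A=red, B=pink, C=orange, D=teal, E=blue, F=yellow, G=white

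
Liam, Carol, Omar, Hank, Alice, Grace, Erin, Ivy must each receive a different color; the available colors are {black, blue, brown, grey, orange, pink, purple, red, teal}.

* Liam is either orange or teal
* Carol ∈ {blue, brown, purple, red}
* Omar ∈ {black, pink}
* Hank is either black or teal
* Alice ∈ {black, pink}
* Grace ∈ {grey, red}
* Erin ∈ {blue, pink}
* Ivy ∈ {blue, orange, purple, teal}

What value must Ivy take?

purple

Omar and Alice share exactly the 2 values {black, pink}; by pigeonhole those values go to them, so strike black, pink from Hank, Erin.
Hank has just one choice, so Hank = teal. So Liam, Ivy can't be teal.
Erin's domain is down to {blue}, so Erin = blue. Remove blue from Carol, Ivy.
Liam has just one choice, so Liam = orange. So Ivy can't be orange.
So Ivy = purple.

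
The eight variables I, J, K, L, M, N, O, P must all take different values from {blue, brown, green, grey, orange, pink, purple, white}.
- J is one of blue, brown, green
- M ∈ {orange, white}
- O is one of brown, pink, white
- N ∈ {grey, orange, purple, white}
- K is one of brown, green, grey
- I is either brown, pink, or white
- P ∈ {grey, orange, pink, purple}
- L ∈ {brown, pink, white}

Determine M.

orange

The 8 variables together cover exactly {blue, brown, green, grey, orange, pink, purple, white} — 8 values for 8 variables — and blue appears only in J's list, so J = blue.
Among the 7 still-open variables, green fits only K (and all 7 values in {brown, green, grey, orange, pink, purple, white} must be used), so K = green.
I, L, O share exactly the 3 values {brown, pink, white}; by pigeonhole those values go to them, so strike brown, pink, white from M, N, P.
So M = orange.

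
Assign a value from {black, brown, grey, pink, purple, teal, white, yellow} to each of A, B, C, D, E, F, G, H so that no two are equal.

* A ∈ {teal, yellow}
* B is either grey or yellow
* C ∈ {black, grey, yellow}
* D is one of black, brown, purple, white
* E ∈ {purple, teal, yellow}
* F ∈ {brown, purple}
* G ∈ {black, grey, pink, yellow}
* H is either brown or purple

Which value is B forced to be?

grey

The 8 variables draw from only 8 values {black, brown, grey, pink, purple, teal, white, yellow}, so each is used; only G can be pink, hence G = pink.
The 7 still-open variables draw from only 7 values {black, brown, grey, purple, teal, white, yellow}, so each is used; only D can be white, hence D = white.
Among the 6 still-open variables, black fits only C (and all 6 values in {black, brown, grey, purple, teal, yellow} must be used), so C = black.
The 5 still-open variables draw from only 5 values {brown, grey, purple, teal, yellow}, so each is used; only B can be grey, hence B = grey.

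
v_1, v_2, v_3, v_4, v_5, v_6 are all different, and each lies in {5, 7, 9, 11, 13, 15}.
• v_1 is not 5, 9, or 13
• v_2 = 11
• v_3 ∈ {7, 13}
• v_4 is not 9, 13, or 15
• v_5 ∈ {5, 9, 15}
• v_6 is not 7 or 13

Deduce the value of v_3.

13

v_2 has just one choice, so v_2 = 11. Remove 11 from v_1, v_4, v_6.
The 5 still-open variables draw from only 5 values {5, 7, 9, 13, 15}, so each is used; only v_3 can be 13, hence v_3 = 13.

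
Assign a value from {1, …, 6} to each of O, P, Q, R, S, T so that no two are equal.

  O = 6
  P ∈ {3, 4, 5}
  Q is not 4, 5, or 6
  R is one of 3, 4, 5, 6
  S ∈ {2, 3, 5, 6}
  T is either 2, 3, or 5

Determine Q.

1

O must be 6 (only option left). So R, S can't be 6.
The 5 still-open variables together cover exactly {1, 2, 3, 4, 5} — 5 values for 5 variables — and 1 appears only in Q's list, so Q = 1.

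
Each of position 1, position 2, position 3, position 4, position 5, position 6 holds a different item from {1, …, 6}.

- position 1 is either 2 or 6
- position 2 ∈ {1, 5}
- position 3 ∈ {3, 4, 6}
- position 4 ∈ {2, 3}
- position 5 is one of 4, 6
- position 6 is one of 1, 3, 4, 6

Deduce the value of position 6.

The 6 variables together cover exactly {1, 2, 3, 4, 5, 6} — 6 values for 6 variables — and 5 appears only in position 2's list, so position 2 = 5.
The 5 still-open variables draw from only 5 values {1, 2, 3, 4, 6}, so each is used; only position 6 can be 1, hence position 6 = 1.

1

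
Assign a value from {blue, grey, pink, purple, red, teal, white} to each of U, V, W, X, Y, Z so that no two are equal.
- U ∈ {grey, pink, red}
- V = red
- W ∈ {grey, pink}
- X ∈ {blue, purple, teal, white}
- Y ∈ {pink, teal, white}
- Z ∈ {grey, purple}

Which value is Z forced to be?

V must be red (only option left). Remove red from U.
U and W between them cover only {grey, pink} — a naked pair. Remove those values from Y, Z.
So Z = purple.

purple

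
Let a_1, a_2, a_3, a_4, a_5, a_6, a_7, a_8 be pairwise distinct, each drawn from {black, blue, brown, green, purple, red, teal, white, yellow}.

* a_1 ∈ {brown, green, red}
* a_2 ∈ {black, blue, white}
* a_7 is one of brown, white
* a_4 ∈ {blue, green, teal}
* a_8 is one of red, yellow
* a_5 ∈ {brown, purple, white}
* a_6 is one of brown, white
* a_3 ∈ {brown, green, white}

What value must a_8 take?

yellow

a_6 and a_7 between them cover only {brown, white} — a naked pair. Remove those values from a_1, a_2, a_3, a_5.
That leaves a_3 = green. Strike green from a_1, a_4.
That leaves a_5 = purple.
a_1 has just one choice, so a_1 = red. Strike red from a_8.
So a_8 = yellow.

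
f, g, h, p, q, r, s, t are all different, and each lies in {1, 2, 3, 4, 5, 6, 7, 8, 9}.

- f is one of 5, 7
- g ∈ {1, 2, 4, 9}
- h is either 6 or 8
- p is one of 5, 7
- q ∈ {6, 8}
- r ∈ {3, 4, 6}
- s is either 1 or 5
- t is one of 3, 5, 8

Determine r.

f and p between them cover only {5, 7} — a naked pair. Remove those values from s, t.
s has just one choice, so s = 1. Remove 1 from g.
h and q share exactly the 2 values {6, 8}; by pigeonhole those values go to them, so strike 6, 8 from r, t.
t has just one choice, so t = 3. Eliminate 3 elsewhere: r.
So r = 4.

4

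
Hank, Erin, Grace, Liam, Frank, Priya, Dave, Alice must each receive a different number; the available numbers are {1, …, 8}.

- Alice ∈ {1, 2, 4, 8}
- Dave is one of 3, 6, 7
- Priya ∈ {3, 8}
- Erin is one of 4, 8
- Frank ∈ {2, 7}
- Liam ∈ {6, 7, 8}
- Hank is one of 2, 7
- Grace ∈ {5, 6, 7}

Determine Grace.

5

The 8 variables together cover exactly {1, 2, 3, 4, 5, 6, 7, 8} — 8 values for 8 variables — and 1 appears only in Alice's list, so Alice = 1.
Among the 7 still-open variables, 4 fits only Erin (and all 7 values in {2, 3, 4, 5, 6, 7, 8} must be used), so Erin = 4.
The 6 still-open variables together cover exactly {2, 3, 5, 6, 7, 8} — 6 values for 6 variables — and 5 appears only in Grace's list, so Grace = 5.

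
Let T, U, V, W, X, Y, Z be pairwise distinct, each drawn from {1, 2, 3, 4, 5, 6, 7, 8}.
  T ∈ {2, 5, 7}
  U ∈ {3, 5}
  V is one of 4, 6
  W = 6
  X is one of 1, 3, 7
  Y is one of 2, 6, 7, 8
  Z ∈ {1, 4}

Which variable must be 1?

W has just one choice, so W = 6. Strike 6 from V, Y.
V has just one choice, so V = 4. Remove 4 from Z.
So 1 goes to Z.

Z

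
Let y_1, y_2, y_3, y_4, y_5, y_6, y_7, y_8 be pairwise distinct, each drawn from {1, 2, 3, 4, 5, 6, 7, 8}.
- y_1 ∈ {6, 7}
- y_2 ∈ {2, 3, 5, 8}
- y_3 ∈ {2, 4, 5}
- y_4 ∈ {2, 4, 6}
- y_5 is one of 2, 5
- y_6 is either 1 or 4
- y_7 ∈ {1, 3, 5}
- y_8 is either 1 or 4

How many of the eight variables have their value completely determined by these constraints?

Among the 8 variables, 7 fits only y_1 (and all 8 values in {1, 2, 3, 4, 5, 6, 7, 8} must be used), so y_1 = 7.
Among the 7 still-open variables, 6 fits only y_4 (and all 7 values in {1, 2, 3, 4, 5, 6, 8} must be used), so y_4 = 6.
The 6 still-open variables draw from only 6 values {1, 2, 3, 4, 5, 8}, so each is used; only y_2 can be 8, hence y_2 = 8.
Among the 5 still-open variables, 3 fits only y_7 (and all 5 values in {1, 2, 3, 4, 5} must be used), so y_7 = 3.
y_6 and y_8 share exactly the 2 values {1, 4}; by pigeonhole those values go to them, so strike 1, 4 from y_3.
Determined: y_1=7, y_2=8, y_4=6, y_7=3. The other variables each still have more than one consistent value. That makes 4.

4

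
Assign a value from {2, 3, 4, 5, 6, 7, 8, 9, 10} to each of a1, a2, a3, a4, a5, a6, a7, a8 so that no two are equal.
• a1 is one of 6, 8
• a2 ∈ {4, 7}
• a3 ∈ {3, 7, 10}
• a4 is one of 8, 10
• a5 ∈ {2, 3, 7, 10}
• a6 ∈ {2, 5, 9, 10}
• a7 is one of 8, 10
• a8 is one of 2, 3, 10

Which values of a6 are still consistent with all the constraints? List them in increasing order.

a4 and a7 between them cover only {8, 10} — a naked pair. Remove those values from a1, a3, a5, a6, a8.
a1 has just one choice, so a1 = 6.
a3, a5, a8 share exactly the 3 values {2, 3, 7}; by pigeonhole those values go to them, so strike 2, 3, 7 from a2, a6.
a2 has just one choice, so a2 = 4.
No further eliminations apply; a6 can still be any of 5, 9.

5, 9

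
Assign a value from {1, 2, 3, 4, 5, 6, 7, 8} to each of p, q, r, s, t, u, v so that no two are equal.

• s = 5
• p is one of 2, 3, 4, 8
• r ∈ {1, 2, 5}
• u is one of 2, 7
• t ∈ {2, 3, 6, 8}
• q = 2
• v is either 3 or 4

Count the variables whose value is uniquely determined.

4

q has just one choice, so q = 2. Strike 2 from p, r, t, u.
s must be 5 (only option left). So r can't be 5.
u must be 7 (only option left).
That leaves r = 1.
Determined: q=2, r=1, s=5, u=7. The other variables each still have more than one consistent value. That makes 4.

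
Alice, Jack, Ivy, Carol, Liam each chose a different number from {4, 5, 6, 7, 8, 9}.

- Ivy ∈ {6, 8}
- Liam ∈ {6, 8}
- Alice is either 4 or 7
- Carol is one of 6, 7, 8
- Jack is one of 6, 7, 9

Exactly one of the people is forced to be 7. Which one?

The 5 variables together cover exactly {4, 6, 7, 8, 9} — 5 values for 5 variables — and 4 appears only in Alice's list, so Alice = 4.
The 4 still-open variables draw from only 4 values {6, 7, 8, 9}, so each is used; only Jack can be 9, hence Jack = 9.
Among the 3 still-open variables, 7 fits only Carol (and all 3 values in {6, 7, 8} must be used), so Carol = 7.

Carol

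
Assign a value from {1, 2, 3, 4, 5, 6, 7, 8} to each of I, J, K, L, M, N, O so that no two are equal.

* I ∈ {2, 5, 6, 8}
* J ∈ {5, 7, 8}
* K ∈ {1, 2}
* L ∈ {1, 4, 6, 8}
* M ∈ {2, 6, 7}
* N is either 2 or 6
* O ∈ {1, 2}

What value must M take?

The 7 variables draw from only 7 values {1, 2, 4, 5, 6, 7, 8}, so each is used; only L can be 4, hence L = 4.
K and O between them cover only {1, 2} — a naked pair. Remove those values from I, M, N.
That leaves N = 6. Eliminate 6 elsewhere: I, M.
So M = 7.

7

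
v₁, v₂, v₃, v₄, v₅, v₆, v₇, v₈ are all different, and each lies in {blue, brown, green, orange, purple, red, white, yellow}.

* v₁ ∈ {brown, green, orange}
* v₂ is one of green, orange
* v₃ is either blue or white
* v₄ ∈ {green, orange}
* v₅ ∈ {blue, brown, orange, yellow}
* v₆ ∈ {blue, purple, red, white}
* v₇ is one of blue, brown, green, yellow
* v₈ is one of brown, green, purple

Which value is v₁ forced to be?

brown

Among the 8 variables, red fits only v₆ (and all 8 values in {blue, brown, green, orange, purple, red, white, yellow} must be used), so v₆ = red.
The 7 still-open variables together cover exactly {blue, brown, green, orange, purple, white, yellow} — 7 values for 7 variables — and purple appears only in v₈'s list, so v₈ = purple.
Among the 6 still-open variables, white fits only v₃ (and all 6 values in {blue, brown, green, orange, white, yellow} must be used), so v₃ = white.
v₂ and v₄ between them cover only {green, orange} — a naked pair. Remove those values from v₁, v₅, v₇.
So v₁ = brown.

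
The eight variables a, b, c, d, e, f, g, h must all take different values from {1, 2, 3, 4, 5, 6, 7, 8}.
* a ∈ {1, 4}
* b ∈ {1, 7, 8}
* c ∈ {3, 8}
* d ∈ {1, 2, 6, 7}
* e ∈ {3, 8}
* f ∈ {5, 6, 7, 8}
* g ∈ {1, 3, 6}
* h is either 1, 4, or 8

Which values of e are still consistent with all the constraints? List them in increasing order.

Among the 8 variables, 2 fits only d (and all 8 values in {1, 2, 3, 4, 5, 6, 7, 8} must be used), so d = 2.
The 7 still-open variables draw from only 7 values {1, 3, 4, 5, 6, 7, 8}, so each is used; only f can be 5, hence f = 5.
Among the 6 still-open variables, 6 fits only g (and all 6 values in {1, 3, 4, 6, 7, 8} must be used), so g = 6.
The 5 still-open variables draw from only 5 values {1, 3, 4, 7, 8}, so each is used; only b can be 7, hence b = 7.
The 2 variables c and e are confined to {3, 8}, which locks those values in; drop them from h.
No further eliminations apply; e can still be any of 3, 8.

3, 8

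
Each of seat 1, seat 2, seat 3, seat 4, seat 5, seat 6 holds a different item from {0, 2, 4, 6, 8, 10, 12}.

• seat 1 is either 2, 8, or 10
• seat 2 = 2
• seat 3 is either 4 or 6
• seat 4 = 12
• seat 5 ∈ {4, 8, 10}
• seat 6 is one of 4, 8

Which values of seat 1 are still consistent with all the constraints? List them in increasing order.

8, 10

seat 2 has just one choice, so seat 2 = 2. Remove 2 from seat 1.
seat 4's domain is down to {12}, so seat 4 = 12.
Among the 4 still-open variables, 6 fits only seat 3 (and all 4 values in {4, 6, 8, 10} must be used), so seat 3 = 6.
No further eliminations apply; seat 1 can still be any of 8, 10.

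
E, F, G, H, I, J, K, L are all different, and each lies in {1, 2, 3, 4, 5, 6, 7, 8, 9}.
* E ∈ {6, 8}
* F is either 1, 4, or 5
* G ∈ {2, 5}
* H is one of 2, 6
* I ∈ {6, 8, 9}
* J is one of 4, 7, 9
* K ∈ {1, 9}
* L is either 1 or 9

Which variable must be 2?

H

The 8 variables draw from only 8 values {1, 2, 4, 5, 6, 7, 8, 9}, so each is used; only J can be 7, hence J = 7.
The 7 still-open variables together cover exactly {1, 2, 4, 5, 6, 8, 9} — 7 values for 7 variables — and 4 appears only in F's list, so F = 4.
The 6 still-open variables draw from only 6 values {1, 2, 5, 6, 8, 9}, so each is used; only G can be 5, hence G = 5.
Among the 5 still-open variables, 2 fits only H (and all 5 values in {1, 2, 6, 8, 9} must be used), so H = 2.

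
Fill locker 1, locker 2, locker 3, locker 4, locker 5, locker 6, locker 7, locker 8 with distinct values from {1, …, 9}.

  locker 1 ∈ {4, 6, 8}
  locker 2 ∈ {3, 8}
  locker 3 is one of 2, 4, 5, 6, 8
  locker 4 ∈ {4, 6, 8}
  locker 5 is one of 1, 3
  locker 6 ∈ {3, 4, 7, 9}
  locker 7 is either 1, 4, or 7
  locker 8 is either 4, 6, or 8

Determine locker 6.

9

locker 1, locker 4, locker 8 share exactly the 3 values {4, 6, 8}; by pigeonhole those values go to them, so strike 4, 6, 8 from locker 2, locker 3, locker 6, locker 7.
locker 2 has just one choice, so locker 2 = 3. Strike 3 from locker 5, locker 6.
locker 5 has just one choice, so locker 5 = 1. Strike 1 from locker 7.
locker 7's domain is down to {7}, so locker 7 = 7. Eliminate 7 elsewhere: locker 6.
So locker 6 = 9.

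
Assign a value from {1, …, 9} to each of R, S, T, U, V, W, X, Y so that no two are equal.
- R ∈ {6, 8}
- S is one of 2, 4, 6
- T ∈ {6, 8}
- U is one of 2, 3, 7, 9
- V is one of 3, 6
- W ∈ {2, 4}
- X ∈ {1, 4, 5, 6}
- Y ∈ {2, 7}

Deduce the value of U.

9

R and T share exactly the 2 values {6, 8}; by pigeonhole those values go to them, so strike 6, 8 from S, V, X.
That leaves V = 3. So U can't be 3.
S and W share exactly the 2 values {2, 4}; by pigeonhole those values go to them, so strike 2, 4 from U, X, Y.
Y must be 7 (only option left). So U can't be 7.
So U = 9.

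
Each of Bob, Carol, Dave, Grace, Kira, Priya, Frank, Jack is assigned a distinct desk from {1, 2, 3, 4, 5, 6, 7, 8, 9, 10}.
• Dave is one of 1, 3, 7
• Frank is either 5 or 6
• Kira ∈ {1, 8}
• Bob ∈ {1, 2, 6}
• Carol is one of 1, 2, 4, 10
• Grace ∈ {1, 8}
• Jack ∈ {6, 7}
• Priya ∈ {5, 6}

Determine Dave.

3

The 2 variables Grace and Kira are confined to {1, 8}, which locks those values in; drop them from Bob, Carol, Dave.
Priya and Frank between them cover only {5, 6} — a naked pair. Remove those values from Bob, Jack.
Bob must be 2 (only option left). Eliminate 2 elsewhere: Carol.
Jack must be 7 (only option left). So Dave can't be 7.
So Dave = 3.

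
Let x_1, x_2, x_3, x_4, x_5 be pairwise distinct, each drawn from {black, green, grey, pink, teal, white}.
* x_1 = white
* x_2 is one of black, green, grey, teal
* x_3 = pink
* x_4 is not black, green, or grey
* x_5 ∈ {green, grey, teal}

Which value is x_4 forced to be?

x_1 has just one choice, so x_1 = white. Remove white from x_4.
That leaves x_3 = pink. Strike pink from x_4.
So x_4 = teal.

teal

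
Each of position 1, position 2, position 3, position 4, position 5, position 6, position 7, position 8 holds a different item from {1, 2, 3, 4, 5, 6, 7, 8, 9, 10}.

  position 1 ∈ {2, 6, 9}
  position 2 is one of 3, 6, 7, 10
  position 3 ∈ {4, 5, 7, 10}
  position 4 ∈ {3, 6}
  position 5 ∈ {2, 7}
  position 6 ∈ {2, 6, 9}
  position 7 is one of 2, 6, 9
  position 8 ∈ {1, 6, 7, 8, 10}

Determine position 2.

10

The 3 variables position 1, position 6, position 7 are confined to {2, 6, 9}, which locks those values in; drop them from position 2, position 4, position 5, position 8.
That leaves position 4 = 3. So position 2 can't be 3.
position 5 must be 7 (only option left). Strike 7 from position 2, position 3, position 8.
So position 2 = 10.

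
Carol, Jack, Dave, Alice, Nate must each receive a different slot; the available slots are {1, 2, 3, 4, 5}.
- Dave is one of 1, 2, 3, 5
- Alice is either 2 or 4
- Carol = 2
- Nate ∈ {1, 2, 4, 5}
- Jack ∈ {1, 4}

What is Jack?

1

Carol's domain is down to {2}, so Carol = 2. So Dave, Alice, Nate can't be 2.
Alice has just one choice, so Alice = 4. Remove 4 from Jack, Nate.
So Jack = 1.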